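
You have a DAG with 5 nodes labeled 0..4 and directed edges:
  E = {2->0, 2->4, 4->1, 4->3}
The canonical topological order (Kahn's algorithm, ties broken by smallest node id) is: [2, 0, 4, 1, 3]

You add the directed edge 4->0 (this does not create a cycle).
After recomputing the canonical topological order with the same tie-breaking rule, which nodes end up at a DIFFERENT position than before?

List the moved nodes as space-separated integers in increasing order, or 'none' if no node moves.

Old toposort: [2, 0, 4, 1, 3]
Added edge 4->0
Recompute Kahn (smallest-id tiebreak):
  initial in-degrees: [2, 1, 0, 1, 1]
  ready (indeg=0): [2]
  pop 2: indeg[0]->1; indeg[4]->0 | ready=[4] | order so far=[2]
  pop 4: indeg[0]->0; indeg[1]->0; indeg[3]->0 | ready=[0, 1, 3] | order so far=[2, 4]
  pop 0: no out-edges | ready=[1, 3] | order so far=[2, 4, 0]
  pop 1: no out-edges | ready=[3] | order so far=[2, 4, 0, 1]
  pop 3: no out-edges | ready=[] | order so far=[2, 4, 0, 1, 3]
New canonical toposort: [2, 4, 0, 1, 3]
Compare positions:
  Node 0: index 1 -> 2 (moved)
  Node 1: index 3 -> 3 (same)
  Node 2: index 0 -> 0 (same)
  Node 3: index 4 -> 4 (same)
  Node 4: index 2 -> 1 (moved)
Nodes that changed position: 0 4

Answer: 0 4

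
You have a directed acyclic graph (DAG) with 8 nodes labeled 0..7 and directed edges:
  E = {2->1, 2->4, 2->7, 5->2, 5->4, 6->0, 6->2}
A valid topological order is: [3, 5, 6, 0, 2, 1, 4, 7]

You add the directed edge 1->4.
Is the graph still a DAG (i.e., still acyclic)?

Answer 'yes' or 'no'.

Answer: yes

Derivation:
Given toposort: [3, 5, 6, 0, 2, 1, 4, 7]
Position of 1: index 5; position of 4: index 6
New edge 1->4: forward
Forward edge: respects the existing order. Still a DAG, same toposort still valid.
Still a DAG? yes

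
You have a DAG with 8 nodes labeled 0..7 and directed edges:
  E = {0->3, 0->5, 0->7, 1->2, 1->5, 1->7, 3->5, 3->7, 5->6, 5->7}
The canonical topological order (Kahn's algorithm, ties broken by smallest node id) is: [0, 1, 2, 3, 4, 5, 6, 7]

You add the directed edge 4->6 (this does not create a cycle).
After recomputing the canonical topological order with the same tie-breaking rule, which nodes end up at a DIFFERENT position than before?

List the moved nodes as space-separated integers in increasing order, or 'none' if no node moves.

Old toposort: [0, 1, 2, 3, 4, 5, 6, 7]
Added edge 4->6
Recompute Kahn (smallest-id tiebreak):
  initial in-degrees: [0, 0, 1, 1, 0, 3, 2, 4]
  ready (indeg=0): [0, 1, 4]
  pop 0: indeg[3]->0; indeg[5]->2; indeg[7]->3 | ready=[1, 3, 4] | order so far=[0]
  pop 1: indeg[2]->0; indeg[5]->1; indeg[7]->2 | ready=[2, 3, 4] | order so far=[0, 1]
  pop 2: no out-edges | ready=[3, 4] | order so far=[0, 1, 2]
  pop 3: indeg[5]->0; indeg[7]->1 | ready=[4, 5] | order so far=[0, 1, 2, 3]
  pop 4: indeg[6]->1 | ready=[5] | order so far=[0, 1, 2, 3, 4]
  pop 5: indeg[6]->0; indeg[7]->0 | ready=[6, 7] | order so far=[0, 1, 2, 3, 4, 5]
  pop 6: no out-edges | ready=[7] | order so far=[0, 1, 2, 3, 4, 5, 6]
  pop 7: no out-edges | ready=[] | order so far=[0, 1, 2, 3, 4, 5, 6, 7]
New canonical toposort: [0, 1, 2, 3, 4, 5, 6, 7]
Compare positions:
  Node 0: index 0 -> 0 (same)
  Node 1: index 1 -> 1 (same)
  Node 2: index 2 -> 2 (same)
  Node 3: index 3 -> 3 (same)
  Node 4: index 4 -> 4 (same)
  Node 5: index 5 -> 5 (same)
  Node 6: index 6 -> 6 (same)
  Node 7: index 7 -> 7 (same)
Nodes that changed position: none

Answer: none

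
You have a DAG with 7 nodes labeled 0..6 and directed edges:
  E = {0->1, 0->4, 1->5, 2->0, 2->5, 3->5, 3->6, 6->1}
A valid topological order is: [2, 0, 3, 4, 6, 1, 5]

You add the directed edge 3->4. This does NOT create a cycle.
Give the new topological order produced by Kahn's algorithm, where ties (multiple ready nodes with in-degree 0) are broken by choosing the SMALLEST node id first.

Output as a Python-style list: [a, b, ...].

Answer: [2, 0, 3, 4, 6, 1, 5]

Derivation:
Old toposort: [2, 0, 3, 4, 6, 1, 5]
Added edge: 3->4
Position of 3 (2) < position of 4 (3). Old order still valid.
Run Kahn's algorithm (break ties by smallest node id):
  initial in-degrees: [1, 2, 0, 0, 2, 3, 1]
  ready (indeg=0): [2, 3]
  pop 2: indeg[0]->0; indeg[5]->2 | ready=[0, 3] | order so far=[2]
  pop 0: indeg[1]->1; indeg[4]->1 | ready=[3] | order so far=[2, 0]
  pop 3: indeg[4]->0; indeg[5]->1; indeg[6]->0 | ready=[4, 6] | order so far=[2, 0, 3]
  pop 4: no out-edges | ready=[6] | order so far=[2, 0, 3, 4]
  pop 6: indeg[1]->0 | ready=[1] | order so far=[2, 0, 3, 4, 6]
  pop 1: indeg[5]->0 | ready=[5] | order so far=[2, 0, 3, 4, 6, 1]
  pop 5: no out-edges | ready=[] | order so far=[2, 0, 3, 4, 6, 1, 5]
  Result: [2, 0, 3, 4, 6, 1, 5]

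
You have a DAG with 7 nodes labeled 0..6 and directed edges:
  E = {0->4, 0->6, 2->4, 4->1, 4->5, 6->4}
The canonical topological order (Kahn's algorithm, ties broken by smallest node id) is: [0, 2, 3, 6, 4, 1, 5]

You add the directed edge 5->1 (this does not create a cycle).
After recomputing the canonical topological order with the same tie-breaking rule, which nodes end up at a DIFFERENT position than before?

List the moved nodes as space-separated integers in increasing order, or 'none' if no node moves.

Answer: 1 5

Derivation:
Old toposort: [0, 2, 3, 6, 4, 1, 5]
Added edge 5->1
Recompute Kahn (smallest-id tiebreak):
  initial in-degrees: [0, 2, 0, 0, 3, 1, 1]
  ready (indeg=0): [0, 2, 3]
  pop 0: indeg[4]->2; indeg[6]->0 | ready=[2, 3, 6] | order so far=[0]
  pop 2: indeg[4]->1 | ready=[3, 6] | order so far=[0, 2]
  pop 3: no out-edges | ready=[6] | order so far=[0, 2, 3]
  pop 6: indeg[4]->0 | ready=[4] | order so far=[0, 2, 3, 6]
  pop 4: indeg[1]->1; indeg[5]->0 | ready=[5] | order so far=[0, 2, 3, 6, 4]
  pop 5: indeg[1]->0 | ready=[1] | order so far=[0, 2, 3, 6, 4, 5]
  pop 1: no out-edges | ready=[] | order so far=[0, 2, 3, 6, 4, 5, 1]
New canonical toposort: [0, 2, 3, 6, 4, 5, 1]
Compare positions:
  Node 0: index 0 -> 0 (same)
  Node 1: index 5 -> 6 (moved)
  Node 2: index 1 -> 1 (same)
  Node 3: index 2 -> 2 (same)
  Node 4: index 4 -> 4 (same)
  Node 5: index 6 -> 5 (moved)
  Node 6: index 3 -> 3 (same)
Nodes that changed position: 1 5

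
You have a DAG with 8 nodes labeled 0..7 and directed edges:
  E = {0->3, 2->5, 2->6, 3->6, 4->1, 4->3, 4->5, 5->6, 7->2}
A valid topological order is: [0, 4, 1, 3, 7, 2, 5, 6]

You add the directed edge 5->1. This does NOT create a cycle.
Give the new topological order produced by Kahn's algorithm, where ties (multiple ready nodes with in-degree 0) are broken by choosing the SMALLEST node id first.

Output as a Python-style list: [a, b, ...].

Answer: [0, 4, 3, 7, 2, 5, 1, 6]

Derivation:
Old toposort: [0, 4, 1, 3, 7, 2, 5, 6]
Added edge: 5->1
Position of 5 (6) > position of 1 (2). Must reorder: 5 must now come before 1.
Run Kahn's algorithm (break ties by smallest node id):
  initial in-degrees: [0, 2, 1, 2, 0, 2, 3, 0]
  ready (indeg=0): [0, 4, 7]
  pop 0: indeg[3]->1 | ready=[4, 7] | order so far=[0]
  pop 4: indeg[1]->1; indeg[3]->0; indeg[5]->1 | ready=[3, 7] | order so far=[0, 4]
  pop 3: indeg[6]->2 | ready=[7] | order so far=[0, 4, 3]
  pop 7: indeg[2]->0 | ready=[2] | order so far=[0, 4, 3, 7]
  pop 2: indeg[5]->0; indeg[6]->1 | ready=[5] | order so far=[0, 4, 3, 7, 2]
  pop 5: indeg[1]->0; indeg[6]->0 | ready=[1, 6] | order so far=[0, 4, 3, 7, 2, 5]
  pop 1: no out-edges | ready=[6] | order so far=[0, 4, 3, 7, 2, 5, 1]
  pop 6: no out-edges | ready=[] | order so far=[0, 4, 3, 7, 2, 5, 1, 6]
  Result: [0, 4, 3, 7, 2, 5, 1, 6]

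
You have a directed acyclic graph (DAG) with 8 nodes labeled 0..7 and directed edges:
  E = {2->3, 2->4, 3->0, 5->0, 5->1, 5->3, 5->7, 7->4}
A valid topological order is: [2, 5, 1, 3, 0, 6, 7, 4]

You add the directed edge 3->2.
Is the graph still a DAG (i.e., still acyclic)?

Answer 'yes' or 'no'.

Answer: no

Derivation:
Given toposort: [2, 5, 1, 3, 0, 6, 7, 4]
Position of 3: index 3; position of 2: index 0
New edge 3->2: backward (u after v in old order)
Backward edge: old toposort is now invalid. Check if this creates a cycle.
Does 2 already reach 3? Reachable from 2: [0, 2, 3, 4]. YES -> cycle!
Still a DAG? no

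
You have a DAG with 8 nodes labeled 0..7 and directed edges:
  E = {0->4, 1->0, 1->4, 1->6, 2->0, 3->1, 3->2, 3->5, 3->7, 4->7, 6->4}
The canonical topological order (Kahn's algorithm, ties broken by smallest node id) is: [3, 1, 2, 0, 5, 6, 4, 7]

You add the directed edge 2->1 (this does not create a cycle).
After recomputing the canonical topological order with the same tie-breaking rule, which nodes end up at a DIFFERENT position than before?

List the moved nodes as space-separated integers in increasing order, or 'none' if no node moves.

Old toposort: [3, 1, 2, 0, 5, 6, 4, 7]
Added edge 2->1
Recompute Kahn (smallest-id tiebreak):
  initial in-degrees: [2, 2, 1, 0, 3, 1, 1, 2]
  ready (indeg=0): [3]
  pop 3: indeg[1]->1; indeg[2]->0; indeg[5]->0; indeg[7]->1 | ready=[2, 5] | order so far=[3]
  pop 2: indeg[0]->1; indeg[1]->0 | ready=[1, 5] | order so far=[3, 2]
  pop 1: indeg[0]->0; indeg[4]->2; indeg[6]->0 | ready=[0, 5, 6] | order so far=[3, 2, 1]
  pop 0: indeg[4]->1 | ready=[5, 6] | order so far=[3, 2, 1, 0]
  pop 5: no out-edges | ready=[6] | order so far=[3, 2, 1, 0, 5]
  pop 6: indeg[4]->0 | ready=[4] | order so far=[3, 2, 1, 0, 5, 6]
  pop 4: indeg[7]->0 | ready=[7] | order so far=[3, 2, 1, 0, 5, 6, 4]
  pop 7: no out-edges | ready=[] | order so far=[3, 2, 1, 0, 5, 6, 4, 7]
New canonical toposort: [3, 2, 1, 0, 5, 6, 4, 7]
Compare positions:
  Node 0: index 3 -> 3 (same)
  Node 1: index 1 -> 2 (moved)
  Node 2: index 2 -> 1 (moved)
  Node 3: index 0 -> 0 (same)
  Node 4: index 6 -> 6 (same)
  Node 5: index 4 -> 4 (same)
  Node 6: index 5 -> 5 (same)
  Node 7: index 7 -> 7 (same)
Nodes that changed position: 1 2

Answer: 1 2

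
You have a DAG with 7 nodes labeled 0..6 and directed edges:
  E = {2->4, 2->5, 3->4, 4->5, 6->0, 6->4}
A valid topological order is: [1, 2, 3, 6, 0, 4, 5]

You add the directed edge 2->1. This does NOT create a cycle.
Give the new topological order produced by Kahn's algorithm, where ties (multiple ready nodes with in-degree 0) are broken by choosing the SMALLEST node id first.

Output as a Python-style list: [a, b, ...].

Old toposort: [1, 2, 3, 6, 0, 4, 5]
Added edge: 2->1
Position of 2 (1) > position of 1 (0). Must reorder: 2 must now come before 1.
Run Kahn's algorithm (break ties by smallest node id):
  initial in-degrees: [1, 1, 0, 0, 3, 2, 0]
  ready (indeg=0): [2, 3, 6]
  pop 2: indeg[1]->0; indeg[4]->2; indeg[5]->1 | ready=[1, 3, 6] | order so far=[2]
  pop 1: no out-edges | ready=[3, 6] | order so far=[2, 1]
  pop 3: indeg[4]->1 | ready=[6] | order so far=[2, 1, 3]
  pop 6: indeg[0]->0; indeg[4]->0 | ready=[0, 4] | order so far=[2, 1, 3, 6]
  pop 0: no out-edges | ready=[4] | order so far=[2, 1, 3, 6, 0]
  pop 4: indeg[5]->0 | ready=[5] | order so far=[2, 1, 3, 6, 0, 4]
  pop 5: no out-edges | ready=[] | order so far=[2, 1, 3, 6, 0, 4, 5]
  Result: [2, 1, 3, 6, 0, 4, 5]

Answer: [2, 1, 3, 6, 0, 4, 5]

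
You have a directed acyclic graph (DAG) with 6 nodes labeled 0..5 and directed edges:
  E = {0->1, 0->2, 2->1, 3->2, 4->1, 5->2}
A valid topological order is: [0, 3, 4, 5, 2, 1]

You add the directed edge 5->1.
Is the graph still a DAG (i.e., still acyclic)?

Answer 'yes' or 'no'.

Given toposort: [0, 3, 4, 5, 2, 1]
Position of 5: index 3; position of 1: index 5
New edge 5->1: forward
Forward edge: respects the existing order. Still a DAG, same toposort still valid.
Still a DAG? yes

Answer: yes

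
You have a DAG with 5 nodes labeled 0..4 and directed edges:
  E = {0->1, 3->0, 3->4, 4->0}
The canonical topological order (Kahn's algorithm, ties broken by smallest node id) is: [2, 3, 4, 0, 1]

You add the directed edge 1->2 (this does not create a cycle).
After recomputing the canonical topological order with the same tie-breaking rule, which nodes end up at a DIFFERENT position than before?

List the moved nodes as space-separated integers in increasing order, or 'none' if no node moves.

Old toposort: [2, 3, 4, 0, 1]
Added edge 1->2
Recompute Kahn (smallest-id tiebreak):
  initial in-degrees: [2, 1, 1, 0, 1]
  ready (indeg=0): [3]
  pop 3: indeg[0]->1; indeg[4]->0 | ready=[4] | order so far=[3]
  pop 4: indeg[0]->0 | ready=[0] | order so far=[3, 4]
  pop 0: indeg[1]->0 | ready=[1] | order so far=[3, 4, 0]
  pop 1: indeg[2]->0 | ready=[2] | order so far=[3, 4, 0, 1]
  pop 2: no out-edges | ready=[] | order so far=[3, 4, 0, 1, 2]
New canonical toposort: [3, 4, 0, 1, 2]
Compare positions:
  Node 0: index 3 -> 2 (moved)
  Node 1: index 4 -> 3 (moved)
  Node 2: index 0 -> 4 (moved)
  Node 3: index 1 -> 0 (moved)
  Node 4: index 2 -> 1 (moved)
Nodes that changed position: 0 1 2 3 4

Answer: 0 1 2 3 4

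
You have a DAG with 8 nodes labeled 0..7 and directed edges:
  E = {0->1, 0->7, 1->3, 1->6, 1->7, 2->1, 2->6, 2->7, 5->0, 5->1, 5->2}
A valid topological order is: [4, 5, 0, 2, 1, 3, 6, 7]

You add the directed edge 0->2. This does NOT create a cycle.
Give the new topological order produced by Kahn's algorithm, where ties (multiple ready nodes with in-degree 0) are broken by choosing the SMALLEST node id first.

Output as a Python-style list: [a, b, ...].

Answer: [4, 5, 0, 2, 1, 3, 6, 7]

Derivation:
Old toposort: [4, 5, 0, 2, 1, 3, 6, 7]
Added edge: 0->2
Position of 0 (2) < position of 2 (3). Old order still valid.
Run Kahn's algorithm (break ties by smallest node id):
  initial in-degrees: [1, 3, 2, 1, 0, 0, 2, 3]
  ready (indeg=0): [4, 5]
  pop 4: no out-edges | ready=[5] | order so far=[4]
  pop 5: indeg[0]->0; indeg[1]->2; indeg[2]->1 | ready=[0] | order so far=[4, 5]
  pop 0: indeg[1]->1; indeg[2]->0; indeg[7]->2 | ready=[2] | order so far=[4, 5, 0]
  pop 2: indeg[1]->0; indeg[6]->1; indeg[7]->1 | ready=[1] | order so far=[4, 5, 0, 2]
  pop 1: indeg[3]->0; indeg[6]->0; indeg[7]->0 | ready=[3, 6, 7] | order so far=[4, 5, 0, 2, 1]
  pop 3: no out-edges | ready=[6, 7] | order so far=[4, 5, 0, 2, 1, 3]
  pop 6: no out-edges | ready=[7] | order so far=[4, 5, 0, 2, 1, 3, 6]
  pop 7: no out-edges | ready=[] | order so far=[4, 5, 0, 2, 1, 3, 6, 7]
  Result: [4, 5, 0, 2, 1, 3, 6, 7]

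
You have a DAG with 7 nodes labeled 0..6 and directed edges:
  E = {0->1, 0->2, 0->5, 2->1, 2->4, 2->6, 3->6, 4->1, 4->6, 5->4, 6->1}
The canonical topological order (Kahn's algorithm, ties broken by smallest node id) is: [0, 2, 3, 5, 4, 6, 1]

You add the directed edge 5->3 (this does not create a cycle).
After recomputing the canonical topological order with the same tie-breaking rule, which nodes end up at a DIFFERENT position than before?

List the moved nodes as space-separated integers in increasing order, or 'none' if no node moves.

Old toposort: [0, 2, 3, 5, 4, 6, 1]
Added edge 5->3
Recompute Kahn (smallest-id tiebreak):
  initial in-degrees: [0, 4, 1, 1, 2, 1, 3]
  ready (indeg=0): [0]
  pop 0: indeg[1]->3; indeg[2]->0; indeg[5]->0 | ready=[2, 5] | order so far=[0]
  pop 2: indeg[1]->2; indeg[4]->1; indeg[6]->2 | ready=[5] | order so far=[0, 2]
  pop 5: indeg[3]->0; indeg[4]->0 | ready=[3, 4] | order so far=[0, 2, 5]
  pop 3: indeg[6]->1 | ready=[4] | order so far=[0, 2, 5, 3]
  pop 4: indeg[1]->1; indeg[6]->0 | ready=[6] | order so far=[0, 2, 5, 3, 4]
  pop 6: indeg[1]->0 | ready=[1] | order so far=[0, 2, 5, 3, 4, 6]
  pop 1: no out-edges | ready=[] | order so far=[0, 2, 5, 3, 4, 6, 1]
New canonical toposort: [0, 2, 5, 3, 4, 6, 1]
Compare positions:
  Node 0: index 0 -> 0 (same)
  Node 1: index 6 -> 6 (same)
  Node 2: index 1 -> 1 (same)
  Node 3: index 2 -> 3 (moved)
  Node 4: index 4 -> 4 (same)
  Node 5: index 3 -> 2 (moved)
  Node 6: index 5 -> 5 (same)
Nodes that changed position: 3 5

Answer: 3 5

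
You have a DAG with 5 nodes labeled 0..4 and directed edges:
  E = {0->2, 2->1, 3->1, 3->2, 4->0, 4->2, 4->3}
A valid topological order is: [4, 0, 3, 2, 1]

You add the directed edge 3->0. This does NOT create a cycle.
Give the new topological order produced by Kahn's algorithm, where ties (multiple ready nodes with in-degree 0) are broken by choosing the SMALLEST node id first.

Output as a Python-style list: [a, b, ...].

Answer: [4, 3, 0, 2, 1]

Derivation:
Old toposort: [4, 0, 3, 2, 1]
Added edge: 3->0
Position of 3 (2) > position of 0 (1). Must reorder: 3 must now come before 0.
Run Kahn's algorithm (break ties by smallest node id):
  initial in-degrees: [2, 2, 3, 1, 0]
  ready (indeg=0): [4]
  pop 4: indeg[0]->1; indeg[2]->2; indeg[3]->0 | ready=[3] | order so far=[4]
  pop 3: indeg[0]->0; indeg[1]->1; indeg[2]->1 | ready=[0] | order so far=[4, 3]
  pop 0: indeg[2]->0 | ready=[2] | order so far=[4, 3, 0]
  pop 2: indeg[1]->0 | ready=[1] | order so far=[4, 3, 0, 2]
  pop 1: no out-edges | ready=[] | order so far=[4, 3, 0, 2, 1]
  Result: [4, 3, 0, 2, 1]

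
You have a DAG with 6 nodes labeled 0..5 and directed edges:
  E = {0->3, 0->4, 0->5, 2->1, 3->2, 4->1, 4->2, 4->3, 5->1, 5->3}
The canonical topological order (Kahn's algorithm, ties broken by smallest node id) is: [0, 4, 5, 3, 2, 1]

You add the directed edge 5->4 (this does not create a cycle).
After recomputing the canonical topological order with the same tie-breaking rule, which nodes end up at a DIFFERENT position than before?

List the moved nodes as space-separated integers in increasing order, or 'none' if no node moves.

Old toposort: [0, 4, 5, 3, 2, 1]
Added edge 5->4
Recompute Kahn (smallest-id tiebreak):
  initial in-degrees: [0, 3, 2, 3, 2, 1]
  ready (indeg=0): [0]
  pop 0: indeg[3]->2; indeg[4]->1; indeg[5]->0 | ready=[5] | order so far=[0]
  pop 5: indeg[1]->2; indeg[3]->1; indeg[4]->0 | ready=[4] | order so far=[0, 5]
  pop 4: indeg[1]->1; indeg[2]->1; indeg[3]->0 | ready=[3] | order so far=[0, 5, 4]
  pop 3: indeg[2]->0 | ready=[2] | order so far=[0, 5, 4, 3]
  pop 2: indeg[1]->0 | ready=[1] | order so far=[0, 5, 4, 3, 2]
  pop 1: no out-edges | ready=[] | order so far=[0, 5, 4, 3, 2, 1]
New canonical toposort: [0, 5, 4, 3, 2, 1]
Compare positions:
  Node 0: index 0 -> 0 (same)
  Node 1: index 5 -> 5 (same)
  Node 2: index 4 -> 4 (same)
  Node 3: index 3 -> 3 (same)
  Node 4: index 1 -> 2 (moved)
  Node 5: index 2 -> 1 (moved)
Nodes that changed position: 4 5

Answer: 4 5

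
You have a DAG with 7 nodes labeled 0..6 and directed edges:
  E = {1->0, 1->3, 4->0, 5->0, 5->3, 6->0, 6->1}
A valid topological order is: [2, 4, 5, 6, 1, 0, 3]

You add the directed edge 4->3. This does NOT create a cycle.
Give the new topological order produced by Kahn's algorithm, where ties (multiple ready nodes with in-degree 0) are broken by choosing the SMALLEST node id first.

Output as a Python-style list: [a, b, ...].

Old toposort: [2, 4, 5, 6, 1, 0, 3]
Added edge: 4->3
Position of 4 (1) < position of 3 (6). Old order still valid.
Run Kahn's algorithm (break ties by smallest node id):
  initial in-degrees: [4, 1, 0, 3, 0, 0, 0]
  ready (indeg=0): [2, 4, 5, 6]
  pop 2: no out-edges | ready=[4, 5, 6] | order so far=[2]
  pop 4: indeg[0]->3; indeg[3]->2 | ready=[5, 6] | order so far=[2, 4]
  pop 5: indeg[0]->2; indeg[3]->1 | ready=[6] | order so far=[2, 4, 5]
  pop 6: indeg[0]->1; indeg[1]->0 | ready=[1] | order so far=[2, 4, 5, 6]
  pop 1: indeg[0]->0; indeg[3]->0 | ready=[0, 3] | order so far=[2, 4, 5, 6, 1]
  pop 0: no out-edges | ready=[3] | order so far=[2, 4, 5, 6, 1, 0]
  pop 3: no out-edges | ready=[] | order so far=[2, 4, 5, 6, 1, 0, 3]
  Result: [2, 4, 5, 6, 1, 0, 3]

Answer: [2, 4, 5, 6, 1, 0, 3]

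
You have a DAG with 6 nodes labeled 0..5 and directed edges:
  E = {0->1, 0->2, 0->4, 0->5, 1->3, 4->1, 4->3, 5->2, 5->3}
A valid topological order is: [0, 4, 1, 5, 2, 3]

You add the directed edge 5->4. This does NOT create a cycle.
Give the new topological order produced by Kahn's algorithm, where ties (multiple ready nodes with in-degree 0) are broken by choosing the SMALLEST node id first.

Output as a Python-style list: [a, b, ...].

Answer: [0, 5, 2, 4, 1, 3]

Derivation:
Old toposort: [0, 4, 1, 5, 2, 3]
Added edge: 5->4
Position of 5 (3) > position of 4 (1). Must reorder: 5 must now come before 4.
Run Kahn's algorithm (break ties by smallest node id):
  initial in-degrees: [0, 2, 2, 3, 2, 1]
  ready (indeg=0): [0]
  pop 0: indeg[1]->1; indeg[2]->1; indeg[4]->1; indeg[5]->0 | ready=[5] | order so far=[0]
  pop 5: indeg[2]->0; indeg[3]->2; indeg[4]->0 | ready=[2, 4] | order so far=[0, 5]
  pop 2: no out-edges | ready=[4] | order so far=[0, 5, 2]
  pop 4: indeg[1]->0; indeg[3]->1 | ready=[1] | order so far=[0, 5, 2, 4]
  pop 1: indeg[3]->0 | ready=[3] | order so far=[0, 5, 2, 4, 1]
  pop 3: no out-edges | ready=[] | order so far=[0, 5, 2, 4, 1, 3]
  Result: [0, 5, 2, 4, 1, 3]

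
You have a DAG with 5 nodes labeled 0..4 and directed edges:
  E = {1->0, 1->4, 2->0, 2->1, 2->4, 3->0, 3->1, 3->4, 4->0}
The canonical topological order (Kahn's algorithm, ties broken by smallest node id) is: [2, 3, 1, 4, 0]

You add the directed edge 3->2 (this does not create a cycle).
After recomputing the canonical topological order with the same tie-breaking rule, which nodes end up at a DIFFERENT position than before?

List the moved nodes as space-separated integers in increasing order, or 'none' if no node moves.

Answer: 2 3

Derivation:
Old toposort: [2, 3, 1, 4, 0]
Added edge 3->2
Recompute Kahn (smallest-id tiebreak):
  initial in-degrees: [4, 2, 1, 0, 3]
  ready (indeg=0): [3]
  pop 3: indeg[0]->3; indeg[1]->1; indeg[2]->0; indeg[4]->2 | ready=[2] | order so far=[3]
  pop 2: indeg[0]->2; indeg[1]->0; indeg[4]->1 | ready=[1] | order so far=[3, 2]
  pop 1: indeg[0]->1; indeg[4]->0 | ready=[4] | order so far=[3, 2, 1]
  pop 4: indeg[0]->0 | ready=[0] | order so far=[3, 2, 1, 4]
  pop 0: no out-edges | ready=[] | order so far=[3, 2, 1, 4, 0]
New canonical toposort: [3, 2, 1, 4, 0]
Compare positions:
  Node 0: index 4 -> 4 (same)
  Node 1: index 2 -> 2 (same)
  Node 2: index 0 -> 1 (moved)
  Node 3: index 1 -> 0 (moved)
  Node 4: index 3 -> 3 (same)
Nodes that changed position: 2 3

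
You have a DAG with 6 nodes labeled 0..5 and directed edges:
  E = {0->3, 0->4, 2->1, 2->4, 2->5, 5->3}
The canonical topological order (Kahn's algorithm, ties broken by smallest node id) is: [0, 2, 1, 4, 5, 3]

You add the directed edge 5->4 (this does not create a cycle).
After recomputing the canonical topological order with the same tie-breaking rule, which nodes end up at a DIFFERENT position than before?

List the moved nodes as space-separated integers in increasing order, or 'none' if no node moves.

Answer: 3 4 5

Derivation:
Old toposort: [0, 2, 1, 4, 5, 3]
Added edge 5->4
Recompute Kahn (smallest-id tiebreak):
  initial in-degrees: [0, 1, 0, 2, 3, 1]
  ready (indeg=0): [0, 2]
  pop 0: indeg[3]->1; indeg[4]->2 | ready=[2] | order so far=[0]
  pop 2: indeg[1]->0; indeg[4]->1; indeg[5]->0 | ready=[1, 5] | order so far=[0, 2]
  pop 1: no out-edges | ready=[5] | order so far=[0, 2, 1]
  pop 5: indeg[3]->0; indeg[4]->0 | ready=[3, 4] | order so far=[0, 2, 1, 5]
  pop 3: no out-edges | ready=[4] | order so far=[0, 2, 1, 5, 3]
  pop 4: no out-edges | ready=[] | order so far=[0, 2, 1, 5, 3, 4]
New canonical toposort: [0, 2, 1, 5, 3, 4]
Compare positions:
  Node 0: index 0 -> 0 (same)
  Node 1: index 2 -> 2 (same)
  Node 2: index 1 -> 1 (same)
  Node 3: index 5 -> 4 (moved)
  Node 4: index 3 -> 5 (moved)
  Node 5: index 4 -> 3 (moved)
Nodes that changed position: 3 4 5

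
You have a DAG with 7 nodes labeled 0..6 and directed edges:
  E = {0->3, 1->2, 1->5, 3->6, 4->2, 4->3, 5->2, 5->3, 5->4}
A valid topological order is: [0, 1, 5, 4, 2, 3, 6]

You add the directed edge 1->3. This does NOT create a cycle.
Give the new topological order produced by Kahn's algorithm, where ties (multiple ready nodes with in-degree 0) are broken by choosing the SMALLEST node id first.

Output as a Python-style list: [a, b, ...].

Old toposort: [0, 1, 5, 4, 2, 3, 6]
Added edge: 1->3
Position of 1 (1) < position of 3 (5). Old order still valid.
Run Kahn's algorithm (break ties by smallest node id):
  initial in-degrees: [0, 0, 3, 4, 1, 1, 1]
  ready (indeg=0): [0, 1]
  pop 0: indeg[3]->3 | ready=[1] | order so far=[0]
  pop 1: indeg[2]->2; indeg[3]->2; indeg[5]->0 | ready=[5] | order so far=[0, 1]
  pop 5: indeg[2]->1; indeg[3]->1; indeg[4]->0 | ready=[4] | order so far=[0, 1, 5]
  pop 4: indeg[2]->0; indeg[3]->0 | ready=[2, 3] | order so far=[0, 1, 5, 4]
  pop 2: no out-edges | ready=[3] | order so far=[0, 1, 5, 4, 2]
  pop 3: indeg[6]->0 | ready=[6] | order so far=[0, 1, 5, 4, 2, 3]
  pop 6: no out-edges | ready=[] | order so far=[0, 1, 5, 4, 2, 3, 6]
  Result: [0, 1, 5, 4, 2, 3, 6]

Answer: [0, 1, 5, 4, 2, 3, 6]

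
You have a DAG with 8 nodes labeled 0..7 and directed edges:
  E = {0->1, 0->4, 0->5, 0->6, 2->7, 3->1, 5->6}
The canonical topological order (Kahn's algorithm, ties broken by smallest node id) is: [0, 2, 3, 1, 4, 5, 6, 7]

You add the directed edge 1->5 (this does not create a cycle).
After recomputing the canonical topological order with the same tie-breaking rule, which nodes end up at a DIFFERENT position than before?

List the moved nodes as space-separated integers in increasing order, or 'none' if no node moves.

Old toposort: [0, 2, 3, 1, 4, 5, 6, 7]
Added edge 1->5
Recompute Kahn (smallest-id tiebreak):
  initial in-degrees: [0, 2, 0, 0, 1, 2, 2, 1]
  ready (indeg=0): [0, 2, 3]
  pop 0: indeg[1]->1; indeg[4]->0; indeg[5]->1; indeg[6]->1 | ready=[2, 3, 4] | order so far=[0]
  pop 2: indeg[7]->0 | ready=[3, 4, 7] | order so far=[0, 2]
  pop 3: indeg[1]->0 | ready=[1, 4, 7] | order so far=[0, 2, 3]
  pop 1: indeg[5]->0 | ready=[4, 5, 7] | order so far=[0, 2, 3, 1]
  pop 4: no out-edges | ready=[5, 7] | order so far=[0, 2, 3, 1, 4]
  pop 5: indeg[6]->0 | ready=[6, 7] | order so far=[0, 2, 3, 1, 4, 5]
  pop 6: no out-edges | ready=[7] | order so far=[0, 2, 3, 1, 4, 5, 6]
  pop 7: no out-edges | ready=[] | order so far=[0, 2, 3, 1, 4, 5, 6, 7]
New canonical toposort: [0, 2, 3, 1, 4, 5, 6, 7]
Compare positions:
  Node 0: index 0 -> 0 (same)
  Node 1: index 3 -> 3 (same)
  Node 2: index 1 -> 1 (same)
  Node 3: index 2 -> 2 (same)
  Node 4: index 4 -> 4 (same)
  Node 5: index 5 -> 5 (same)
  Node 6: index 6 -> 6 (same)
  Node 7: index 7 -> 7 (same)
Nodes that changed position: none

Answer: none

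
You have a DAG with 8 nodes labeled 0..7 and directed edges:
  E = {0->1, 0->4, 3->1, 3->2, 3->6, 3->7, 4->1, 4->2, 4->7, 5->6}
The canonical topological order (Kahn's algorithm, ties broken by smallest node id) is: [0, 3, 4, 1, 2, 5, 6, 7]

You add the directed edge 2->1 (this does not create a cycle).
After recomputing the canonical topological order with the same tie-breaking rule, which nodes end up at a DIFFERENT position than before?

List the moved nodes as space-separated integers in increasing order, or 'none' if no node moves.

Old toposort: [0, 3, 4, 1, 2, 5, 6, 7]
Added edge 2->1
Recompute Kahn (smallest-id tiebreak):
  initial in-degrees: [0, 4, 2, 0, 1, 0, 2, 2]
  ready (indeg=0): [0, 3, 5]
  pop 0: indeg[1]->3; indeg[4]->0 | ready=[3, 4, 5] | order so far=[0]
  pop 3: indeg[1]->2; indeg[2]->1; indeg[6]->1; indeg[7]->1 | ready=[4, 5] | order so far=[0, 3]
  pop 4: indeg[1]->1; indeg[2]->0; indeg[7]->0 | ready=[2, 5, 7] | order so far=[0, 3, 4]
  pop 2: indeg[1]->0 | ready=[1, 5, 7] | order so far=[0, 3, 4, 2]
  pop 1: no out-edges | ready=[5, 7] | order so far=[0, 3, 4, 2, 1]
  pop 5: indeg[6]->0 | ready=[6, 7] | order so far=[0, 3, 4, 2, 1, 5]
  pop 6: no out-edges | ready=[7] | order so far=[0, 3, 4, 2, 1, 5, 6]
  pop 7: no out-edges | ready=[] | order so far=[0, 3, 4, 2, 1, 5, 6, 7]
New canonical toposort: [0, 3, 4, 2, 1, 5, 6, 7]
Compare positions:
  Node 0: index 0 -> 0 (same)
  Node 1: index 3 -> 4 (moved)
  Node 2: index 4 -> 3 (moved)
  Node 3: index 1 -> 1 (same)
  Node 4: index 2 -> 2 (same)
  Node 5: index 5 -> 5 (same)
  Node 6: index 6 -> 6 (same)
  Node 7: index 7 -> 7 (same)
Nodes that changed position: 1 2

Answer: 1 2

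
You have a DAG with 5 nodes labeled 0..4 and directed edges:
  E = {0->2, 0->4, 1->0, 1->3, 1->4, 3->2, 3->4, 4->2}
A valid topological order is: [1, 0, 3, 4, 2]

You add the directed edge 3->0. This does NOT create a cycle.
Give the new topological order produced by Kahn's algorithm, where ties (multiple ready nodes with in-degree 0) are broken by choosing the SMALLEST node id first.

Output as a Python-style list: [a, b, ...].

Answer: [1, 3, 0, 4, 2]

Derivation:
Old toposort: [1, 0, 3, 4, 2]
Added edge: 3->0
Position of 3 (2) > position of 0 (1). Must reorder: 3 must now come before 0.
Run Kahn's algorithm (break ties by smallest node id):
  initial in-degrees: [2, 0, 3, 1, 3]
  ready (indeg=0): [1]
  pop 1: indeg[0]->1; indeg[3]->0; indeg[4]->2 | ready=[3] | order so far=[1]
  pop 3: indeg[0]->0; indeg[2]->2; indeg[4]->1 | ready=[0] | order so far=[1, 3]
  pop 0: indeg[2]->1; indeg[4]->0 | ready=[4] | order so far=[1, 3, 0]
  pop 4: indeg[2]->0 | ready=[2] | order so far=[1, 3, 0, 4]
  pop 2: no out-edges | ready=[] | order so far=[1, 3, 0, 4, 2]
  Result: [1, 3, 0, 4, 2]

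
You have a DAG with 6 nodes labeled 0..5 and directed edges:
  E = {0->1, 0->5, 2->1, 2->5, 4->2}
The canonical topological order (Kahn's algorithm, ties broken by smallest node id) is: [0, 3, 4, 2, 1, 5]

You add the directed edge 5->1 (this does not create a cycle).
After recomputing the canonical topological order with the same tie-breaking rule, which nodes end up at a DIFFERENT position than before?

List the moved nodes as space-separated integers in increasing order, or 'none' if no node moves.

Answer: 1 5

Derivation:
Old toposort: [0, 3, 4, 2, 1, 5]
Added edge 5->1
Recompute Kahn (smallest-id tiebreak):
  initial in-degrees: [0, 3, 1, 0, 0, 2]
  ready (indeg=0): [0, 3, 4]
  pop 0: indeg[1]->2; indeg[5]->1 | ready=[3, 4] | order so far=[0]
  pop 3: no out-edges | ready=[4] | order so far=[0, 3]
  pop 4: indeg[2]->0 | ready=[2] | order so far=[0, 3, 4]
  pop 2: indeg[1]->1; indeg[5]->0 | ready=[5] | order so far=[0, 3, 4, 2]
  pop 5: indeg[1]->0 | ready=[1] | order so far=[0, 3, 4, 2, 5]
  pop 1: no out-edges | ready=[] | order so far=[0, 3, 4, 2, 5, 1]
New canonical toposort: [0, 3, 4, 2, 5, 1]
Compare positions:
  Node 0: index 0 -> 0 (same)
  Node 1: index 4 -> 5 (moved)
  Node 2: index 3 -> 3 (same)
  Node 3: index 1 -> 1 (same)
  Node 4: index 2 -> 2 (same)
  Node 5: index 5 -> 4 (moved)
Nodes that changed position: 1 5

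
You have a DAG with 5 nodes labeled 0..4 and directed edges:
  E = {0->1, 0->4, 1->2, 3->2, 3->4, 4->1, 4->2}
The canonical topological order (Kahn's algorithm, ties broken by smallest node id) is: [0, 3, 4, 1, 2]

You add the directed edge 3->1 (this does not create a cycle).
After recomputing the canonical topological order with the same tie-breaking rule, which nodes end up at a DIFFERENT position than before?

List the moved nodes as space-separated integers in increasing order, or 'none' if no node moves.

Old toposort: [0, 3, 4, 1, 2]
Added edge 3->1
Recompute Kahn (smallest-id tiebreak):
  initial in-degrees: [0, 3, 3, 0, 2]
  ready (indeg=0): [0, 3]
  pop 0: indeg[1]->2; indeg[4]->1 | ready=[3] | order so far=[0]
  pop 3: indeg[1]->1; indeg[2]->2; indeg[4]->0 | ready=[4] | order so far=[0, 3]
  pop 4: indeg[1]->0; indeg[2]->1 | ready=[1] | order so far=[0, 3, 4]
  pop 1: indeg[2]->0 | ready=[2] | order so far=[0, 3, 4, 1]
  pop 2: no out-edges | ready=[] | order so far=[0, 3, 4, 1, 2]
New canonical toposort: [0, 3, 4, 1, 2]
Compare positions:
  Node 0: index 0 -> 0 (same)
  Node 1: index 3 -> 3 (same)
  Node 2: index 4 -> 4 (same)
  Node 3: index 1 -> 1 (same)
  Node 4: index 2 -> 2 (same)
Nodes that changed position: none

Answer: none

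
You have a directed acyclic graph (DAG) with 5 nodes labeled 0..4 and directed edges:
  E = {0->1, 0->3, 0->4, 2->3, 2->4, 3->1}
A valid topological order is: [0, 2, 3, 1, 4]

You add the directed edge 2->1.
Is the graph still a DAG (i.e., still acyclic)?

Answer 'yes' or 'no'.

Answer: yes

Derivation:
Given toposort: [0, 2, 3, 1, 4]
Position of 2: index 1; position of 1: index 3
New edge 2->1: forward
Forward edge: respects the existing order. Still a DAG, same toposort still valid.
Still a DAG? yes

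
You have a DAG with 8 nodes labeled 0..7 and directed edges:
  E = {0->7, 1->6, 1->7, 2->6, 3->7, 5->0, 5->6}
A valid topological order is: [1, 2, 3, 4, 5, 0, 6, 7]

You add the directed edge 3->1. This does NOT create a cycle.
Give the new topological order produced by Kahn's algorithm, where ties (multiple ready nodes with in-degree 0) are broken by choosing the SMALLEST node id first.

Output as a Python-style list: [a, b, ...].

Old toposort: [1, 2, 3, 4, 5, 0, 6, 7]
Added edge: 3->1
Position of 3 (2) > position of 1 (0). Must reorder: 3 must now come before 1.
Run Kahn's algorithm (break ties by smallest node id):
  initial in-degrees: [1, 1, 0, 0, 0, 0, 3, 3]
  ready (indeg=0): [2, 3, 4, 5]
  pop 2: indeg[6]->2 | ready=[3, 4, 5] | order so far=[2]
  pop 3: indeg[1]->0; indeg[7]->2 | ready=[1, 4, 5] | order so far=[2, 3]
  pop 1: indeg[6]->1; indeg[7]->1 | ready=[4, 5] | order so far=[2, 3, 1]
  pop 4: no out-edges | ready=[5] | order so far=[2, 3, 1, 4]
  pop 5: indeg[0]->0; indeg[6]->0 | ready=[0, 6] | order so far=[2, 3, 1, 4, 5]
  pop 0: indeg[7]->0 | ready=[6, 7] | order so far=[2, 3, 1, 4, 5, 0]
  pop 6: no out-edges | ready=[7] | order so far=[2, 3, 1, 4, 5, 0, 6]
  pop 7: no out-edges | ready=[] | order so far=[2, 3, 1, 4, 5, 0, 6, 7]
  Result: [2, 3, 1, 4, 5, 0, 6, 7]

Answer: [2, 3, 1, 4, 5, 0, 6, 7]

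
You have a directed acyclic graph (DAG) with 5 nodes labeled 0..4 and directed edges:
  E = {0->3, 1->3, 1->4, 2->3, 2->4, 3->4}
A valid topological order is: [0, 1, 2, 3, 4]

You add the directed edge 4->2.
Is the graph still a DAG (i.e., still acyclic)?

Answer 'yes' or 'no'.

Given toposort: [0, 1, 2, 3, 4]
Position of 4: index 4; position of 2: index 2
New edge 4->2: backward (u after v in old order)
Backward edge: old toposort is now invalid. Check if this creates a cycle.
Does 2 already reach 4? Reachable from 2: [2, 3, 4]. YES -> cycle!
Still a DAG? no

Answer: no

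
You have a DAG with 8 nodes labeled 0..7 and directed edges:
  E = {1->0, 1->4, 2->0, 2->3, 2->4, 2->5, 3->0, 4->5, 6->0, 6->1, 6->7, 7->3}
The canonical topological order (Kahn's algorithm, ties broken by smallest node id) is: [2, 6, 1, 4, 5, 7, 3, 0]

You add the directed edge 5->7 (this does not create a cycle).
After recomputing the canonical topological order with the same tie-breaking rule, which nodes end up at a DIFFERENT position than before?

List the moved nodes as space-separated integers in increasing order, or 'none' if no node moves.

Answer: none

Derivation:
Old toposort: [2, 6, 1, 4, 5, 7, 3, 0]
Added edge 5->7
Recompute Kahn (smallest-id tiebreak):
  initial in-degrees: [4, 1, 0, 2, 2, 2, 0, 2]
  ready (indeg=0): [2, 6]
  pop 2: indeg[0]->3; indeg[3]->1; indeg[4]->1; indeg[5]->1 | ready=[6] | order so far=[2]
  pop 6: indeg[0]->2; indeg[1]->0; indeg[7]->1 | ready=[1] | order so far=[2, 6]
  pop 1: indeg[0]->1; indeg[4]->0 | ready=[4] | order so far=[2, 6, 1]
  pop 4: indeg[5]->0 | ready=[5] | order so far=[2, 6, 1, 4]
  pop 5: indeg[7]->0 | ready=[7] | order so far=[2, 6, 1, 4, 5]
  pop 7: indeg[3]->0 | ready=[3] | order so far=[2, 6, 1, 4, 5, 7]
  pop 3: indeg[0]->0 | ready=[0] | order so far=[2, 6, 1, 4, 5, 7, 3]
  pop 0: no out-edges | ready=[] | order so far=[2, 6, 1, 4, 5, 7, 3, 0]
New canonical toposort: [2, 6, 1, 4, 5, 7, 3, 0]
Compare positions:
  Node 0: index 7 -> 7 (same)
  Node 1: index 2 -> 2 (same)
  Node 2: index 0 -> 0 (same)
  Node 3: index 6 -> 6 (same)
  Node 4: index 3 -> 3 (same)
  Node 5: index 4 -> 4 (same)
  Node 6: index 1 -> 1 (same)
  Node 7: index 5 -> 5 (same)
Nodes that changed position: none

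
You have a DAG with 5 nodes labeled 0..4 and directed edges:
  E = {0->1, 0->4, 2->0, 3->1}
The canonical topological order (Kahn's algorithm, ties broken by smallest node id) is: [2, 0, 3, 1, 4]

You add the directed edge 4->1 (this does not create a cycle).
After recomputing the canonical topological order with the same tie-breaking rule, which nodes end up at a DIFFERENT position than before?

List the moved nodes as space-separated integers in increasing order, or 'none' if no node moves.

Answer: 1 4

Derivation:
Old toposort: [2, 0, 3, 1, 4]
Added edge 4->1
Recompute Kahn (smallest-id tiebreak):
  initial in-degrees: [1, 3, 0, 0, 1]
  ready (indeg=0): [2, 3]
  pop 2: indeg[0]->0 | ready=[0, 3] | order so far=[2]
  pop 0: indeg[1]->2; indeg[4]->0 | ready=[3, 4] | order so far=[2, 0]
  pop 3: indeg[1]->1 | ready=[4] | order so far=[2, 0, 3]
  pop 4: indeg[1]->0 | ready=[1] | order so far=[2, 0, 3, 4]
  pop 1: no out-edges | ready=[] | order so far=[2, 0, 3, 4, 1]
New canonical toposort: [2, 0, 3, 4, 1]
Compare positions:
  Node 0: index 1 -> 1 (same)
  Node 1: index 3 -> 4 (moved)
  Node 2: index 0 -> 0 (same)
  Node 3: index 2 -> 2 (same)
  Node 4: index 4 -> 3 (moved)
Nodes that changed position: 1 4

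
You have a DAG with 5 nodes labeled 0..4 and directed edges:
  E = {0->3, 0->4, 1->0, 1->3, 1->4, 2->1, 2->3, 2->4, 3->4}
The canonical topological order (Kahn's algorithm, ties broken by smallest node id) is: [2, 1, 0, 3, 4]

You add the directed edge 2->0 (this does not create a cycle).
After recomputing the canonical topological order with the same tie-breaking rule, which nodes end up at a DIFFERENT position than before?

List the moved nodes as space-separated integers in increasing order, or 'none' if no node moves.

Answer: none

Derivation:
Old toposort: [2, 1, 0, 3, 4]
Added edge 2->0
Recompute Kahn (smallest-id tiebreak):
  initial in-degrees: [2, 1, 0, 3, 4]
  ready (indeg=0): [2]
  pop 2: indeg[0]->1; indeg[1]->0; indeg[3]->2; indeg[4]->3 | ready=[1] | order so far=[2]
  pop 1: indeg[0]->0; indeg[3]->1; indeg[4]->2 | ready=[0] | order so far=[2, 1]
  pop 0: indeg[3]->0; indeg[4]->1 | ready=[3] | order so far=[2, 1, 0]
  pop 3: indeg[4]->0 | ready=[4] | order so far=[2, 1, 0, 3]
  pop 4: no out-edges | ready=[] | order so far=[2, 1, 0, 3, 4]
New canonical toposort: [2, 1, 0, 3, 4]
Compare positions:
  Node 0: index 2 -> 2 (same)
  Node 1: index 1 -> 1 (same)
  Node 2: index 0 -> 0 (same)
  Node 3: index 3 -> 3 (same)
  Node 4: index 4 -> 4 (same)
Nodes that changed position: none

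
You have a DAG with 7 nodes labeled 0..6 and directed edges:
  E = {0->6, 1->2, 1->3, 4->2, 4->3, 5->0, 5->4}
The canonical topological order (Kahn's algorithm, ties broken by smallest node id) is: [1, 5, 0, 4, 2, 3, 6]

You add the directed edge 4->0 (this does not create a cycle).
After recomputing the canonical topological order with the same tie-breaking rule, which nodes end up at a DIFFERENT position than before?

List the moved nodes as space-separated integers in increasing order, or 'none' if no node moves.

Answer: 0 4

Derivation:
Old toposort: [1, 5, 0, 4, 2, 3, 6]
Added edge 4->0
Recompute Kahn (smallest-id tiebreak):
  initial in-degrees: [2, 0, 2, 2, 1, 0, 1]
  ready (indeg=0): [1, 5]
  pop 1: indeg[2]->1; indeg[3]->1 | ready=[5] | order so far=[1]
  pop 5: indeg[0]->1; indeg[4]->0 | ready=[4] | order so far=[1, 5]
  pop 4: indeg[0]->0; indeg[2]->0; indeg[3]->0 | ready=[0, 2, 3] | order so far=[1, 5, 4]
  pop 0: indeg[6]->0 | ready=[2, 3, 6] | order so far=[1, 5, 4, 0]
  pop 2: no out-edges | ready=[3, 6] | order so far=[1, 5, 4, 0, 2]
  pop 3: no out-edges | ready=[6] | order so far=[1, 5, 4, 0, 2, 3]
  pop 6: no out-edges | ready=[] | order so far=[1, 5, 4, 0, 2, 3, 6]
New canonical toposort: [1, 5, 4, 0, 2, 3, 6]
Compare positions:
  Node 0: index 2 -> 3 (moved)
  Node 1: index 0 -> 0 (same)
  Node 2: index 4 -> 4 (same)
  Node 3: index 5 -> 5 (same)
  Node 4: index 3 -> 2 (moved)
  Node 5: index 1 -> 1 (same)
  Node 6: index 6 -> 6 (same)
Nodes that changed position: 0 4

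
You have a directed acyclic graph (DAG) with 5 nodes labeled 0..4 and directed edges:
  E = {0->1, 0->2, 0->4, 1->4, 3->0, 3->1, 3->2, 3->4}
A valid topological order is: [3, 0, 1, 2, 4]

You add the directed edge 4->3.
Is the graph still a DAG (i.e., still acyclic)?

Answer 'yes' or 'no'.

Answer: no

Derivation:
Given toposort: [3, 0, 1, 2, 4]
Position of 4: index 4; position of 3: index 0
New edge 4->3: backward (u after v in old order)
Backward edge: old toposort is now invalid. Check if this creates a cycle.
Does 3 already reach 4? Reachable from 3: [0, 1, 2, 3, 4]. YES -> cycle!
Still a DAG? no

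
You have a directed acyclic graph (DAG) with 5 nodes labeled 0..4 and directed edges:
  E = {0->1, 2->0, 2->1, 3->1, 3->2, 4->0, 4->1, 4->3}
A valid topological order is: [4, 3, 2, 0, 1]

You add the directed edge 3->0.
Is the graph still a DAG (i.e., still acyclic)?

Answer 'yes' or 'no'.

Given toposort: [4, 3, 2, 0, 1]
Position of 3: index 1; position of 0: index 3
New edge 3->0: forward
Forward edge: respects the existing order. Still a DAG, same toposort still valid.
Still a DAG? yes

Answer: yes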